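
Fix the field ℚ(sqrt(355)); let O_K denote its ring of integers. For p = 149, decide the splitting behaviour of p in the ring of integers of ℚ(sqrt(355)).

Since 355 ≢ 1 mod 4, the ring of integers is ℤ[√355] with discriminant 4·355 = 1420.
Since gcd(149, 1420) = 1 the prime 149 does not ramify.
Legendre symbol by Euler's criterion: (355/149) ≡ 355^74 ≡ 148 (mod 149), i.e. (355/149) = -1.
d is a non-residue mod p, hence 149 remains inert in O_K.

149 remains inert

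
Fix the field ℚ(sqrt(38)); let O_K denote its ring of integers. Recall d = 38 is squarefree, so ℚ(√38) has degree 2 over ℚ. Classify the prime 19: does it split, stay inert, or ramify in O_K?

p ramifies

Since 38 ≢ 1 mod 4, the ring of integers is ℤ[√38] with discriminant 4·38 = 152.
Ramification test: 19 | 152. The prime 19 ramifies in K.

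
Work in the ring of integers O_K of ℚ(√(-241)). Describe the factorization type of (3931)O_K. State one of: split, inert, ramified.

p is inert

Since -241 ≢ 1 mod 4, the ring of integers is ℤ[√-241] with discriminant 4·(-241) = -964.
Since gcd(3931, -964) = 1 the prime 3931 does not ramify.
Euler's criterion: (-241)^1965 mod 3931 = 3930. Thus (-241|3931) = -1.
d is a non-residue mod p, hence 3931 remains inert in O_K.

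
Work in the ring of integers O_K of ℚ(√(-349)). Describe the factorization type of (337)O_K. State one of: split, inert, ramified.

split — (337) = 𝔭₁𝔭₂ with 𝔭₁ ≠ 𝔭₂

Since -349 ≢ 1 mod 4, the ring of integers is ℤ[√-349] with discriminant 4·(-349) = -1396.
disc(K) = -1396 is not divisible by 337; 337 is unramified.
Legendre symbol by Euler's criterion: (-349/337) ≡ (-349)^168 ≡ 1 (mod 337), i.e. (-349/337) = 1.
(-349/337) = 1, so 337 splits.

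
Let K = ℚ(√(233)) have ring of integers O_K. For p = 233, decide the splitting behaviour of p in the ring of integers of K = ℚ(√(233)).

233 is ramified

Since 233 ≡ 1 mod 4, the ring of integers is ℤ[(1+√233)/2] with discriminant 233.
233 divides disc(K) = 233, so 233 ramifies.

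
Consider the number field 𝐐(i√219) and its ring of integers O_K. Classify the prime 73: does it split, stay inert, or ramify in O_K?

p ramifies

-219 mod 4 = 1, hence disc K = -219 and O_K = ℤ[(1+√-219)/2].
disc(K) = -219 = 73·(-3), so p = 73 is ramified.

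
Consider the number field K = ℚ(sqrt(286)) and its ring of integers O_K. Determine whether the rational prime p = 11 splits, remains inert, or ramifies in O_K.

ramified — (11) = 𝔭²

d = 286 ≡ 2 (mod 4), so O_K = ℤ[√286] and disc(K) = 4d = 1144.
11 divides disc(K) = 1144, so 11 ramifies.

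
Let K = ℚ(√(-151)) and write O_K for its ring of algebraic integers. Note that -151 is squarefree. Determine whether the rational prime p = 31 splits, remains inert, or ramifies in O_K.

-151 mod 4 = 1, hence disc K = -151 and O_K = ℤ[(1+√-151)/2].
disc(K) = -151 is not divisible by 31; 31 is unramified.
(-151/31) = 4^15 mod 31 = 1, giving Legendre symbol 1.
(-151/31) = 1, so 31 splits.

p splits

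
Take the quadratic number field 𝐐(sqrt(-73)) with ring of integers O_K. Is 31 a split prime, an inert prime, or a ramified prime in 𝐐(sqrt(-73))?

p splits

-73 mod 4 = 3, hence disc K = 4·(-73) = -292 and O_K = ℤ[√-73].
disc(K) = -292 is not divisible by 31; 31 is unramified.
(-73/31) = 20^15 mod 31 = 1, giving Legendre symbol 1.
(-73/31) = 1, so 31 splits.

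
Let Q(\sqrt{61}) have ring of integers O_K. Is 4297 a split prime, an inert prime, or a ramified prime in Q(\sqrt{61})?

d = 61 ≡ 1 (mod 4), so O_K = ℤ[(1+√61)/2] and disc(K) = d = 61.
Since gcd(4297, 61) = 1 the prime 4297 does not ramify.
(61/4297) = 61^2148 mod 4297 = 1, giving Legendre symbol 1.
Legendre symbol 1 ⇒ 4297 is split.

split — (4297) = 𝔭₁𝔭₂ with 𝔭₁ ≠ 𝔭₂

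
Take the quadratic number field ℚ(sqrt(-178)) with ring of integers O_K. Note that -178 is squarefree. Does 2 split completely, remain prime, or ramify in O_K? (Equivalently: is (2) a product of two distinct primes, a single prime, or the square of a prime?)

ramified

-178 mod 4 = 2, hence disc K = 4·(-178) = -712 and O_K = ℤ[√-178].
2 divides disc(K) = -712, so 2 ramifies.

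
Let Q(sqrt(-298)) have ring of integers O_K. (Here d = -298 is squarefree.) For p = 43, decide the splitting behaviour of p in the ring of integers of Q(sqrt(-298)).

inert

-298 mod 4 = 2, hence disc K = 4·(-298) = -1192 and O_K = ℤ[√-298].
Since gcd(43, -1192) = 1 the prime 43 does not ramify.
Compute (-298/43) via Euler: 3^((43-1)/2) mod 43 = 42, so (-298/43) = -1.
(-298/43) = -1, so 43 is inert.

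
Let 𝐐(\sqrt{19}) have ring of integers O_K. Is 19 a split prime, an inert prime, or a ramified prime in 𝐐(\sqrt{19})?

p ramifies

Since 19 ≢ 1 mod 4, the ring of integers is ℤ[√19] with discriminant 4·19 = 76.
Ramification test: 19 | 76. The prime 19 ramifies in K.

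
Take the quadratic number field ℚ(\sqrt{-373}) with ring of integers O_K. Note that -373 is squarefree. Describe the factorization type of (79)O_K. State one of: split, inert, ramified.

split — (79) = 𝔭₁𝔭₂ with 𝔭₁ ≠ 𝔭₂

-373 mod 4 = 3, hence disc K = 4·(-373) = -1492 and O_K = ℤ[√-373].
79 ∤ -1492, so 79 is unramified.
Compute (-373/79) via Euler: 22^((79-1)/2) mod 79 = 1, so (-373/79) = 1.
(-373/79) = 1, so 79 splits.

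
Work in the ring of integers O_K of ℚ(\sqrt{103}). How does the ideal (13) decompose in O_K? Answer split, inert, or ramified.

splits completely

Since 103 ≢ 1 mod 4, the ring of integers is ℤ[√103] with discriminant 4·103 = 412.
Since gcd(13, 412) = 1 the prime 13 does not ramify.
Compute (103/13) via Euler: 12^((13-1)/2) mod 13 = 1, so (103/13) = 1.
d is a quadratic residue mod p, hence 13 splits in O_K.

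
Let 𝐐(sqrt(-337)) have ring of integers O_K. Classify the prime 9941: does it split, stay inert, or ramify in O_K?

split — (9941) = 𝔭₁𝔭₂ with 𝔭₁ ≠ 𝔭₂

Since -337 ≢ 1 mod 4, the ring of integers is ℤ[√-337] with discriminant 4·(-337) = -1348.
9941 ∤ -1348, so 9941 is unramified.
Legendre symbol by Euler's criterion: (-337/9941) ≡ (-337)^4970 ≡ 1 (mod 9941), i.e. (-337/9941) = 1.
d is a quadratic residue mod p, hence 9941 splits in O_K.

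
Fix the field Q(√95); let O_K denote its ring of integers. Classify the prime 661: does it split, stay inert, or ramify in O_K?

95 mod 4 = 3, hence disc K = 4·95 = 380 and O_K = ℤ[√95].
661 ∤ 380, so 661 is unramified.
Compute (95/661) via Euler: 95^((661-1)/2) mod 661 = 660, so (95/661) = -1.
d is a non-residue mod p, hence 661 remains inert in O_K.

inert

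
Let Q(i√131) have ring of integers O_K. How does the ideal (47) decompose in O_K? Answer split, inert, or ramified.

47 remains inert

Since -131 ≡ 1 mod 4, the ring of integers is ℤ[(1+√-131)/2] with discriminant -131.
disc(K) = -131 is not divisible by 47; 47 is unramified.
Compute (-131/47) via Euler: 10^((47-1)/2) mod 47 = 46, so (-131/47) = -1.
(-131/47) = -1, so 47 is inert.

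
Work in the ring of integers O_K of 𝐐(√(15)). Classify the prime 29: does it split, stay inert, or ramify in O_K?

p is inert

15 mod 4 = 3, hence disc K = 4·15 = 60 and O_K = ℤ[√15].
Since gcd(29, 60) = 1 the prime 29 does not ramify.
Euler's criterion: 15^14 mod 29 = 28. Thus (15|29) = -1.
Legendre symbol -1 ⇒ 29 is inert.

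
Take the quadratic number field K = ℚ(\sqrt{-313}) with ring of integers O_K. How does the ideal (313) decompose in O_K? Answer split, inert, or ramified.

p ramifies

-313 mod 4 = 3, hence disc K = 4·(-313) = -1252 and O_K = ℤ[√-313].
disc(K) = -1252 = 313·(-4), so p = 313 is ramified.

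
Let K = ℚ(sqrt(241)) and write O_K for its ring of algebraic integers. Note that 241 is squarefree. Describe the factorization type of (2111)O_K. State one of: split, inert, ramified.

splits completely

Since 241 ≡ 1 mod 4, the ring of integers is ℤ[(1+√241)/2] with discriminant 241.
2111 ∤ 241, so 2111 is unramified.
Compute (241/2111) via Euler: 241^((2111-1)/2) mod 2111 = 1, so (241/2111) = 1.
d is a quadratic residue mod p, hence 2111 splits in O_K.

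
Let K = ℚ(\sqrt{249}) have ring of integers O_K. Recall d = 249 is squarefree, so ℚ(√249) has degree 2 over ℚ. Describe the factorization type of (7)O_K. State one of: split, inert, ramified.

Since 249 ≡ 1 mod 4, the ring of integers is ℤ[(1+√249)/2] with discriminant 249.
disc(K) = 249 is not divisible by 7; 7 is unramified.
Legendre symbol by Euler's criterion: (249/7) ≡ 249^3 ≡ 1 (mod 7), i.e. (249/7) = 1.
d is a quadratic residue mod p, hence 7 splits in O_K.

split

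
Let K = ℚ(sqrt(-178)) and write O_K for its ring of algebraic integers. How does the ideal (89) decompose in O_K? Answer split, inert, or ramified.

Since -178 ≢ 1 mod 4, the ring of integers is ℤ[√-178] with discriminant 4·(-178) = -712.
89 divides disc(K) = -712, so 89 ramifies.

89 is ramified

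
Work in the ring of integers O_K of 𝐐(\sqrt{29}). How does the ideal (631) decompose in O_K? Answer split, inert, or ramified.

p splits

d = 29 ≡ 1 (mod 4), so O_K = ℤ[(1+√29)/2] and disc(K) = d = 29.
631 ∤ 29, so 631 is unramified.
Euler's criterion: 29^315 mod 631 = 1. Thus (29|631) = 1.
(29/631) = 1, so 631 splits.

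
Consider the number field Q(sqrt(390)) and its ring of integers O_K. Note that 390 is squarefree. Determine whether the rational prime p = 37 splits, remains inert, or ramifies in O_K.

37 remains inert

d = 390 ≡ 2 (mod 4), so O_K = ℤ[√390] and disc(K) = 4d = 1560.
37 ∤ 1560, so 37 is unramified.
Legendre symbol by Euler's criterion: (390/37) ≡ 390^18 ≡ 36 (mod 37), i.e. (390/37) = -1.
Legendre symbol -1 ⇒ 37 is inert.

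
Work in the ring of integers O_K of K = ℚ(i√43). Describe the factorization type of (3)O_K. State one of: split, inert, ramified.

inert

Since -43 ≡ 1 mod 4, the ring of integers is ℤ[(1+√-43)/2] with discriminant -43.
Since gcd(3, -43) = 1 the prime 3 does not ramify.
Euler's criterion: (-43)^1 mod 3 = 2. Thus (-43|3) = -1.
d is a non-residue mod p, hence 3 remains inert in O_K.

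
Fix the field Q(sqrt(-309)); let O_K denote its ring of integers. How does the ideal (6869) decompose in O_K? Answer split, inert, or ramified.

p splits

d = -309 ≡ 3 (mod 4), so O_K = ℤ[√-309] and disc(K) = 4d = -1236.
6869 ∤ -1236, so 6869 is unramified.
Legendre symbol by Euler's criterion: (-309/6869) ≡ (-309)^3434 ≡ 1 (mod 6869), i.e. (-309/6869) = 1.
d is a quadratic residue mod p, hence 6869 splits in O_K.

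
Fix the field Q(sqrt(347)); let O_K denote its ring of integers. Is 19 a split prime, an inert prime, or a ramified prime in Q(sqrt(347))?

d = 347 ≡ 3 (mod 4), so O_K = ℤ[√347] and disc(K) = 4d = 1388.
Since gcd(19, 1388) = 1 the prime 19 does not ramify.
(347/19) = 5^9 mod 19 = 1, giving Legendre symbol 1.
Legendre symbol 1 ⇒ 19 is split.

19 splits in O_K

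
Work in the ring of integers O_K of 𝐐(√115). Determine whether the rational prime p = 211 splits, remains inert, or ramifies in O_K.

Since 115 ≢ 1 mod 4, the ring of integers is ℤ[√115] with discriminant 4·115 = 460.
Since gcd(211, 460) = 1 the prime 211 does not ramify.
Legendre symbol by Euler's criterion: (115/211) ≡ 115^105 ≡ 210 (mod 211), i.e. (115/211) = -1.
d is a non-residue mod p, hence 211 remains inert in O_K.

p is inert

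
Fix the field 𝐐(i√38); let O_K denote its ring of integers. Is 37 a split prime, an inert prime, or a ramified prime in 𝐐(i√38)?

p splits

-38 mod 4 = 2, hence disc K = 4·(-38) = -152 and O_K = ℤ[√-38].
37 ∤ -152, so 37 is unramified.
(-38/37) = 36^18 mod 37 = 1, giving Legendre symbol 1.
(-38/37) = 1, so 37 splits.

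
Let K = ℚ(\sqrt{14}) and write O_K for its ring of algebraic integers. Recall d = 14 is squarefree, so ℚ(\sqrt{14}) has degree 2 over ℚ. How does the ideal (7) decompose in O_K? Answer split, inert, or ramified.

Since 14 ≢ 1 mod 4, the ring of integers is ℤ[√14] with discriminant 4·14 = 56.
disc(K) = 56 = 7·8, so p = 7 is ramified.

p ramifies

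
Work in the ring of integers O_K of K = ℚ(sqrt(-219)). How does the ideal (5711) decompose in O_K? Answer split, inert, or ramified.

split

-219 mod 4 = 1, hence disc K = -219 and O_K = ℤ[(1+√-219)/2].
Since gcd(5711, -219) = 1 the prime 5711 does not ramify.
Legendre symbol by Euler's criterion: (-219/5711) ≡ (-219)^2855 ≡ 1 (mod 5711), i.e. (-219/5711) = 1.
d is a quadratic residue mod p, hence 5711 splits in O_K.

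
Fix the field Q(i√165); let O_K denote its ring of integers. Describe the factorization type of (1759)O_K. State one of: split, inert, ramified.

d = -165 ≡ 3 (mod 4), so O_K = ℤ[√-165] and disc(K) = 4d = -660.
disc(K) = -660 is not divisible by 1759; 1759 is unramified.
Legendre symbol by Euler's criterion: (-165/1759) ≡ (-165)^879 ≡ 1 (mod 1759), i.e. (-165/1759) = 1.
d is a quadratic residue mod p, hence 1759 splits in O_K.

p splits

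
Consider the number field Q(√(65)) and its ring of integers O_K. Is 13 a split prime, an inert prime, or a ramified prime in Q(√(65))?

13 is ramified

d = 65 ≡ 1 (mod 4), so O_K = ℤ[(1+√65)/2] and disc(K) = d = 65.
Ramification test: 13 | 65. The prime 13 ramifies in K.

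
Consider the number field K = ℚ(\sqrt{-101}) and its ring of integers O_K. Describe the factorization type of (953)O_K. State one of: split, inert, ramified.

Since -101 ≢ 1 mod 4, the ring of integers is ℤ[√-101] with discriminant 4·(-101) = -404.
disc(K) = -404 is not divisible by 953; 953 is unramified.
Euler's criterion: (-101)^476 mod 953 = 952. Thus (-101|953) = -1.
d is a non-residue mod p, hence 953 remains inert in O_K.

remains prime (inert)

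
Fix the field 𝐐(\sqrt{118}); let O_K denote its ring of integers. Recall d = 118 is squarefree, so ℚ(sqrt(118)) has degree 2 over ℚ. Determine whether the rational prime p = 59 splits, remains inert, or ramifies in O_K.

Since 118 ≢ 1 mod 4, the ring of integers is ℤ[√118] with discriminant 4·118 = 472.
59 divides disc(K) = 472, so 59 ramifies.

ramifies in O_K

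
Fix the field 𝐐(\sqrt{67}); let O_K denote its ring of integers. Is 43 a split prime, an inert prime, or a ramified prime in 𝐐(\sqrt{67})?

67 mod 4 = 3, hence disc K = 4·67 = 268 and O_K = ℤ[√67].
Since gcd(43, 268) = 1 the prime 43 does not ramify.
Compute (67/43) via Euler: 24^((43-1)/2) mod 43 = 1, so (67/43) = 1.
(67/43) = 1, so 43 splits.

splits completely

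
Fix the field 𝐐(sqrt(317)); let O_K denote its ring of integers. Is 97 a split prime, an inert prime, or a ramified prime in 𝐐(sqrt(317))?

remains prime (inert)

317 mod 4 = 1, hence disc K = 317 and O_K = ℤ[(1+√317)/2].
97 ∤ 317, so 97 is unramified.
Euler's criterion: 317^48 mod 97 = 96. Thus (317|97) = -1.
d is a non-residue mod p, hence 97 remains inert in O_K.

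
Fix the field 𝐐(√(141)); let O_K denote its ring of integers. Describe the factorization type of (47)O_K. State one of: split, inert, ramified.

ramified — (47) = 𝔭²

141 mod 4 = 1, hence disc K = 141 and O_K = ℤ[(1+√141)/2].
disc(K) = 141 = 47·3, so p = 47 is ramified.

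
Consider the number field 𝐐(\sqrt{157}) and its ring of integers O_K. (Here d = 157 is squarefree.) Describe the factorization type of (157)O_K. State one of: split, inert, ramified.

Since 157 ≡ 1 mod 4, the ring of integers is ℤ[(1+√157)/2] with discriminant 157.
157 divides disc(K) = 157, so 157 ramifies.

ramified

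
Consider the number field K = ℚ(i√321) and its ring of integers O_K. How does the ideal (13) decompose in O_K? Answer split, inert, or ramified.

Since -321 ≢ 1 mod 4, the ring of integers is ℤ[√-321] with discriminant 4·(-321) = -1284.
13 ∤ -1284, so 13 is unramified.
Compute (-321/13) via Euler: 4^((13-1)/2) mod 13 = 1, so (-321/13) = 1.
Legendre symbol 1 ⇒ 13 is split.

split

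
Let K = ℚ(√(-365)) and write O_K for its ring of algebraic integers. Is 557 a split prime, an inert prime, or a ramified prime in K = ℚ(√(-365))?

d = -365 ≡ 3 (mod 4), so O_K = ℤ[√-365] and disc(K) = 4d = -1460.
Since gcd(557, -1460) = 1 the prime 557 does not ramify.
(-365/557) = 192^278 mod 557 = 556, giving Legendre symbol -1.
d is a non-residue mod p, hence 557 remains inert in O_K.

inert — (557) stays prime in O_K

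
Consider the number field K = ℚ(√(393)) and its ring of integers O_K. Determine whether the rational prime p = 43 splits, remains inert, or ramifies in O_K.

Since 393 ≡ 1 mod 4, the ring of integers is ℤ[(1+√393)/2] with discriminant 393.
disc(K) = 393 is not divisible by 43; 43 is unramified.
Legendre symbol by Euler's criterion: (393/43) ≡ 393^21 ≡ 1 (mod 43), i.e. (393/43) = 1.
(393/43) = 1, so 43 splits.

43 splits in O_K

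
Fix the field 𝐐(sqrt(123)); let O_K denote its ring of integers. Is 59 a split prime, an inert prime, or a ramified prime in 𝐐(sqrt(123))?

59 splits in O_K

d = 123 ≡ 3 (mod 4), so O_K = ℤ[√123] and disc(K) = 4d = 492.
59 ∤ 492, so 59 is unramified.
Euler's criterion: 123^29 mod 59 = 1. Thus (123|59) = 1.
Legendre symbol 1 ⇒ 59 is split.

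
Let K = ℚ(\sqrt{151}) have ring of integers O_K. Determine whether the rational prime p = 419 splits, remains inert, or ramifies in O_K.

p splits

d = 151 ≡ 3 (mod 4), so O_K = ℤ[√151] and disc(K) = 4d = 604.
disc(K) = 604 is not divisible by 419; 419 is unramified.
(151/419) = 151^209 mod 419 = 1, giving Legendre symbol 1.
(151/419) = 1, so 419 splits.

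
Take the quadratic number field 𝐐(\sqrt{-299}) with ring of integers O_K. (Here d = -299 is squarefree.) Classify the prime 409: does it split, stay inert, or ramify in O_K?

inert

d = -299 ≡ 1 (mod 4), so O_K = ℤ[(1+√-299)/2] and disc(K) = d = -299.
409 ∤ -299, so 409 is unramified.
Compute (-299/409) via Euler: 110^((409-1)/2) mod 409 = 408, so (-299/409) = -1.
d is a non-residue mod p, hence 409 remains inert in O_K.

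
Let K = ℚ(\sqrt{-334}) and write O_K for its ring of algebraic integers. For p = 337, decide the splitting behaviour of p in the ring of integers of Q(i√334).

split — (337) = 𝔭₁𝔭₂ with 𝔭₁ ≠ 𝔭₂

-334 mod 4 = 2, hence disc K = 4·(-334) = -1336 and O_K = ℤ[√-334].
disc(K) = -1336 is not divisible by 337; 337 is unramified.
(-334/337) = 3^168 mod 337 = 1, giving Legendre symbol 1.
Legendre symbol 1 ⇒ 337 is split.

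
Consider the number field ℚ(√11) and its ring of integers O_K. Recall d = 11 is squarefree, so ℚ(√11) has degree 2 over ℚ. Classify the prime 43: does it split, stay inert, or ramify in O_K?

Since 11 ≢ 1 mod 4, the ring of integers is ℤ[√11] with discriminant 4·11 = 44.
Since gcd(43, 44) = 1 the prime 43 does not ramify.
Legendre symbol by Euler's criterion: (11/43) ≡ 11^21 ≡ 1 (mod 43), i.e. (11/43) = 1.
(11/43) = 1, so 43 splits.

split — (43) = 𝔭₁𝔭₂ with 𝔭₁ ≠ 𝔭₂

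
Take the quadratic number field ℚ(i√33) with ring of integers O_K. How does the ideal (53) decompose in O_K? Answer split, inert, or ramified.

d = -33 ≡ 3 (mod 4), so O_K = ℤ[√-33] and disc(K) = 4d = -132.
Since gcd(53, -132) = 1 the prime 53 does not ramify.
(-33/53) = 20^26 mod 53 = 52, giving Legendre symbol -1.
(-33/53) = -1, so 53 is inert.

53 remains inert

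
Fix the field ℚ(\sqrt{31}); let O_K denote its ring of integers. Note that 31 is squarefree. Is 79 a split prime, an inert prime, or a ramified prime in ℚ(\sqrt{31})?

Since 31 ≢ 1 mod 4, the ring of integers is ℤ[√31] with discriminant 4·31 = 124.
Since gcd(79, 124) = 1 the prime 79 does not ramify.
Compute (31/79) via Euler: 31^((79-1)/2) mod 79 = 1, so (31/79) = 1.
d is a quadratic residue mod p, hence 79 splits in O_K.

splits completely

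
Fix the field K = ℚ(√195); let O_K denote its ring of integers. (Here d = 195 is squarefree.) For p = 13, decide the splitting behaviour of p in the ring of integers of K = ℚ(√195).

p ramifies

Since 195 ≢ 1 mod 4, the ring of integers is ℤ[√195] with discriminant 4·195 = 780.
Ramification test: 13 | 780. The prime 13 ramifies in K.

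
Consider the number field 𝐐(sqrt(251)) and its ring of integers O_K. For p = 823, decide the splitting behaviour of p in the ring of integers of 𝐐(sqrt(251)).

Since 251 ≢ 1 mod 4, the ring of integers is ℤ[√251] with discriminant 4·251 = 1004.
Since gcd(823, 1004) = 1 the prime 823 does not ramify.
(251/823) = 251^411 mod 823 = 1, giving Legendre symbol 1.
Legendre symbol 1 ⇒ 823 is split.

split — (823) = 𝔭₁𝔭₂ with 𝔭₁ ≠ 𝔭₂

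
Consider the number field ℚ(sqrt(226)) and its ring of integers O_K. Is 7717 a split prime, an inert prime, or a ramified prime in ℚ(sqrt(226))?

7717 splits in O_K

226 mod 4 = 2, hence disc K = 4·226 = 904 and O_K = ℤ[√226].
disc(K) = 904 is not divisible by 7717; 7717 is unramified.
Euler's criterion: 226^3858 mod 7717 = 1. Thus (226|7717) = 1.
Legendre symbol 1 ⇒ 7717 is split.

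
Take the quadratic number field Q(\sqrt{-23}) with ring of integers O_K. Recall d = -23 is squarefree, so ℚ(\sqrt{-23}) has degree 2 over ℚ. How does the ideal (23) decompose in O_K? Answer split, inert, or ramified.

23 is ramified

d = -23 ≡ 1 (mod 4), so O_K = ℤ[(1+√-23)/2] and disc(K) = d = -23.
Ramification test: 23 | -23. The prime 23 ramifies in K.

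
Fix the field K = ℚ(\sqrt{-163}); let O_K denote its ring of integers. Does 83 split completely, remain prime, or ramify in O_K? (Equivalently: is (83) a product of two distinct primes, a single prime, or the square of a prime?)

d = -163 ≡ 1 (mod 4), so O_K = ℤ[(1+√-163)/2] and disc(K) = d = -163.
Since gcd(83, -163) = 1 the prime 83 does not ramify.
Legendre symbol by Euler's criterion: (-163/83) ≡ (-163)^41 ≡ 1 (mod 83), i.e. (-163/83) = 1.
Legendre symbol 1 ⇒ 83 is split.

p splits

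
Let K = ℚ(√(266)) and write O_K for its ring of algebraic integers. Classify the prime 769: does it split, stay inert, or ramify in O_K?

266 mod 4 = 2, hence disc K = 4·266 = 1064 and O_K = ℤ[√266].
Since gcd(769, 1064) = 1 the prime 769 does not ramify.
Legendre symbol by Euler's criterion: (266/769) ≡ 266^384 ≡ 768 (mod 769), i.e. (266/769) = -1.
Legendre symbol -1 ⇒ 769 is inert.

inert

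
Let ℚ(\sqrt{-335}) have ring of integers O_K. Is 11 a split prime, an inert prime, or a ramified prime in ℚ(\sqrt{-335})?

11 remains inert

-335 mod 4 = 1, hence disc K = -335 and O_K = ℤ[(1+√-335)/2].
Since gcd(11, -335) = 1 the prime 11 does not ramify.
Compute (-335/11) via Euler: 6^((11-1)/2) mod 11 = 10, so (-335/11) = -1.
(-335/11) = -1, so 11 is inert.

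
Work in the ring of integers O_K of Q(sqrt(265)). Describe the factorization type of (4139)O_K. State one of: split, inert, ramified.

Since 265 ≡ 1 mod 4, the ring of integers is ℤ[(1+√265)/2] with discriminant 265.
disc(K) = 265 is not divisible by 4139; 4139 is unramified.
Legendre symbol by Euler's criterion: (265/4139) ≡ 265^2069 ≡ 4138 (mod 4139), i.e. (265/4139) = -1.
d is a non-residue mod p, hence 4139 remains inert in O_K.

p is inert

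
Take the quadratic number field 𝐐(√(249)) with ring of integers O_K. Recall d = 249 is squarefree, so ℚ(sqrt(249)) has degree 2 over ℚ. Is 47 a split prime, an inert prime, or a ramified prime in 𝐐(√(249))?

Since 249 ≡ 1 mod 4, the ring of integers is ℤ[(1+√249)/2] with discriminant 249.
Since gcd(47, 249) = 1 the prime 47 does not ramify.
Legendre symbol by Euler's criterion: (249/47) ≡ 249^23 ≡ 1 (mod 47), i.e. (249/47) = 1.
(249/47) = 1, so 47 splits.

splits completely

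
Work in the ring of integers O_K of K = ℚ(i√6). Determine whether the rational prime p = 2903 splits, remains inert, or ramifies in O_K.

-6 mod 4 = 2, hence disc K = 4·(-6) = -24 and O_K = ℤ[√-6].
Since gcd(2903, -24) = 1 the prime 2903 does not ramify.
Euler's criterion: (-6)^1451 mod 2903 = 2902. Thus (-6|2903) = -1.
d is a non-residue mod p, hence 2903 remains inert in O_K.

inert — (2903) stays prime in O_K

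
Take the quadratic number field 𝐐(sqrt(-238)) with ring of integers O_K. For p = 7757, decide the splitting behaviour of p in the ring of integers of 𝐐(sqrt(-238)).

p splits

Since -238 ≢ 1 mod 4, the ring of integers is ℤ[√-238] with discriminant 4·(-238) = -952.
7757 ∤ -952, so 7757 is unramified.
Euler's criterion: (-238)^3878 mod 7757 = 1. Thus (-238|7757) = 1.
d is a quadratic residue mod p, hence 7757 splits in O_K.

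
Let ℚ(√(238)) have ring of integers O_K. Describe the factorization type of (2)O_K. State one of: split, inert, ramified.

ramified

d = 238 ≡ 2 (mod 4), so O_K = ℤ[√238] and disc(K) = 4d = 952.
Ramification test: 2 | 952. The prime 2 ramifies in K.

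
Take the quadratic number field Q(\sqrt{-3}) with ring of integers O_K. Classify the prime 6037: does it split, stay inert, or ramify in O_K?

split

d = -3 ≡ 1 (mod 4), so O_K = ℤ[(1+√-3)/2] and disc(K) = d = -3.
6037 ∤ -3, so 6037 is unramified.
Compute (-3/6037) via Euler: 6034^((6037-1)/2) mod 6037 = 1, so (-3/6037) = 1.
(-3/6037) = 1, so 6037 splits.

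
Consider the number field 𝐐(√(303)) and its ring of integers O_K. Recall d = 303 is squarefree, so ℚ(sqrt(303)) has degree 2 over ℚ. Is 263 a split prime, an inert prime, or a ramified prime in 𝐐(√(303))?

d = 303 ≡ 3 (mod 4), so O_K = ℤ[√303] and disc(K) = 4d = 1212.
Since gcd(263, 1212) = 1 the prime 263 does not ramify.
Legendre symbol by Euler's criterion: (303/263) ≡ 303^131 ≡ 262 (mod 263), i.e. (303/263) = -1.
d is a non-residue mod p, hence 263 remains inert in O_K.

inert — (263) stays prime in O_K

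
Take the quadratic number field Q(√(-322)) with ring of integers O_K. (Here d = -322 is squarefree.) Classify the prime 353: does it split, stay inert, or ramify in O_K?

d = -322 ≡ 2 (mod 4), so O_K = ℤ[√-322] and disc(K) = 4d = -1288.
Since gcd(353, -1288) = 1 the prime 353 does not ramify.
(-322/353) = 31^176 mod 353 = 352, giving Legendre symbol -1.
Legendre symbol -1 ⇒ 353 is inert.

353 remains inert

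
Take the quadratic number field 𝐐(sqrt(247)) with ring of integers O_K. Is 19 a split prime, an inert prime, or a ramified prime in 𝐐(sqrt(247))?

d = 247 ≡ 3 (mod 4), so O_K = ℤ[√247] and disc(K) = 4d = 988.
19 divides disc(K) = 988, so 19 ramifies.

p ramifies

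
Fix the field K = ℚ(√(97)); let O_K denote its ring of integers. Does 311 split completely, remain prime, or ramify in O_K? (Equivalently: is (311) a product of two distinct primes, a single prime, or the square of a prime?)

97 mod 4 = 1, hence disc K = 97 and O_K = ℤ[(1+√97)/2].
Since gcd(311, 97) = 1 the prime 311 does not ramify.
Euler's criterion: 97^155 mod 311 = 310. Thus (97|311) = -1.
(97/311) = -1, so 311 is inert.

remains prime (inert)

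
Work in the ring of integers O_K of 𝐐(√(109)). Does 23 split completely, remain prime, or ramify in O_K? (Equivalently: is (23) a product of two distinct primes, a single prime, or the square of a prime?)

remains prime (inert)

Since 109 ≡ 1 mod 4, the ring of integers is ℤ[(1+√109)/2] with discriminant 109.
23 ∤ 109, so 23 is unramified.
(109/23) = 17^11 mod 23 = 22, giving Legendre symbol -1.
(109/23) = -1, so 23 is inert.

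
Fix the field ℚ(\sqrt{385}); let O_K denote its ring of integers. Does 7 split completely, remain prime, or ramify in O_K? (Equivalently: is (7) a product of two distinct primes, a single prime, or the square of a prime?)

Since 385 ≡ 1 mod 4, the ring of integers is ℤ[(1+√385)/2] with discriminant 385.
Ramification test: 7 | 385. The prime 7 ramifies in K.

ramified — (7) = 𝔭²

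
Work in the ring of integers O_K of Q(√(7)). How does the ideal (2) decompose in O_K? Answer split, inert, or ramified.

7 mod 4 = 3, hence disc K = 4·7 = 28 and O_K = ℤ[√7].
disc(K) = 28 = 2·14, so p = 2 is ramified.

ramifies in O_K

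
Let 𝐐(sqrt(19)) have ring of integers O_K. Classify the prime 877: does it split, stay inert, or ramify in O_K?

inert

d = 19 ≡ 3 (mod 4), so O_K = ℤ[√19] and disc(K) = 4d = 76.
Since gcd(877, 76) = 1 the prime 877 does not ramify.
(19/877) = 19^438 mod 877 = 876, giving Legendre symbol -1.
(19/877) = -1, so 877 is inert.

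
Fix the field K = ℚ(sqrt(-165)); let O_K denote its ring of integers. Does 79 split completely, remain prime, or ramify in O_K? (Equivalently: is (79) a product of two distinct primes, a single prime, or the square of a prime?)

Since -165 ≢ 1 mod 4, the ring of integers is ℤ[√-165] with discriminant 4·(-165) = -660.
disc(K) = -660 is not divisible by 79; 79 is unramified.
Compute (-165/79) via Euler: 72^((79-1)/2) mod 79 = 1, so (-165/79) = 1.
(-165/79) = 1, so 79 splits.

split — (79) = 𝔭₁𝔭₂ with 𝔭₁ ≠ 𝔭₂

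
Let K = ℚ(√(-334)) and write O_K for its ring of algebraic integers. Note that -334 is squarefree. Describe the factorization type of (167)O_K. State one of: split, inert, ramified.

ramifies in O_K

-334 mod 4 = 2, hence disc K = 4·(-334) = -1336 and O_K = ℤ[√-334].
167 divides disc(K) = -1336, so 167 ramifies.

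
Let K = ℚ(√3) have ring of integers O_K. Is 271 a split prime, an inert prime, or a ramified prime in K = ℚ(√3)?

inert — (271) stays prime in O_K

d = 3 ≡ 3 (mod 4), so O_K = ℤ[√3] and disc(K) = 4d = 12.
Since gcd(271, 12) = 1 the prime 271 does not ramify.
(3/271) = 3^135 mod 271 = 270, giving Legendre symbol -1.
Legendre symbol -1 ⇒ 271 is inert.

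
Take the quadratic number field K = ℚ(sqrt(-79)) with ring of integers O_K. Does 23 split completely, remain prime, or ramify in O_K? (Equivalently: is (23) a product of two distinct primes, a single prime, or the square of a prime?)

23 splits in O_K

d = -79 ≡ 1 (mod 4), so O_K = ℤ[(1+√-79)/2] and disc(K) = d = -79.
disc(K) = -79 is not divisible by 23; 23 is unramified.
Legendre symbol by Euler's criterion: (-79/23) ≡ (-79)^11 ≡ 1 (mod 23), i.e. (-79/23) = 1.
(-79/23) = 1, so 23 splits.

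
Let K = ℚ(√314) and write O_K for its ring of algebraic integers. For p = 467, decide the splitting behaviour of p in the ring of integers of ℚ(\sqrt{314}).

remains prime (inert)

Since 314 ≢ 1 mod 4, the ring of integers is ℤ[√314] with discriminant 4·314 = 1256.
467 ∤ 1256, so 467 is unramified.
Compute (314/467) via Euler: 314^((467-1)/2) mod 467 = 466, so (314/467) = -1.
d is a non-residue mod p, hence 467 remains inert in O_K.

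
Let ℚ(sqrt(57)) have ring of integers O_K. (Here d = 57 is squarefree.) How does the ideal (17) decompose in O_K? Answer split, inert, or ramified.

17 remains inert

d = 57 ≡ 1 (mod 4), so O_K = ℤ[(1+√57)/2] and disc(K) = d = 57.
disc(K) = 57 is not divisible by 17; 17 is unramified.
(57/17) = 6^8 mod 17 = 16, giving Legendre symbol -1.
Legendre symbol -1 ⇒ 17 is inert.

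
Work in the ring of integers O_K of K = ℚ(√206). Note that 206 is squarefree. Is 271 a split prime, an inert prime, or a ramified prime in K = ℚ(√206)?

Since 206 ≢ 1 mod 4, the ring of integers is ℤ[√206] with discriminant 4·206 = 824.
disc(K) = 824 is not divisible by 271; 271 is unramified.
(206/271) = 206^135 mod 271 = 1, giving Legendre symbol 1.
(206/271) = 1, so 271 splits.

split — (271) = 𝔭₁𝔭₂ with 𝔭₁ ≠ 𝔭₂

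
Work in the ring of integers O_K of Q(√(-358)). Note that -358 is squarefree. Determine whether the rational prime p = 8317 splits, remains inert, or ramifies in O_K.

-358 mod 4 = 2, hence disc K = 4·(-358) = -1432 and O_K = ℤ[√-358].
disc(K) = -1432 is not divisible by 8317; 8317 is unramified.
Compute (-358/8317) via Euler: 7959^((8317-1)/2) mod 8317 = 8316, so (-358/8317) = -1.
(-358/8317) = -1, so 8317 is inert.

inert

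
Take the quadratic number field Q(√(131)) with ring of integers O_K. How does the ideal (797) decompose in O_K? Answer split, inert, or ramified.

d = 131 ≡ 3 (mod 4), so O_K = ℤ[√131] and disc(K) = 4d = 524.
Since gcd(797, 524) = 1 the prime 797 does not ramify.
Legendre symbol by Euler's criterion: (131/797) ≡ 131^398 ≡ 1 (mod 797), i.e. (131/797) = 1.
d is a quadratic residue mod p, hence 797 splits in O_K.

split — (797) = 𝔭₁𝔭₂ with 𝔭₁ ≠ 𝔭₂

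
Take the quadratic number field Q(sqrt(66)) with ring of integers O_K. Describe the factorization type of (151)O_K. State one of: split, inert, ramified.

Since 66 ≢ 1 mod 4, the ring of integers is ℤ[√66] with discriminant 4·66 = 264.
Since gcd(151, 264) = 1 the prime 151 does not ramify.
Legendre symbol by Euler's criterion: (66/151) ≡ 66^75 ≡ 150 (mod 151), i.e. (66/151) = -1.
Legendre symbol -1 ⇒ 151 is inert.

p is inert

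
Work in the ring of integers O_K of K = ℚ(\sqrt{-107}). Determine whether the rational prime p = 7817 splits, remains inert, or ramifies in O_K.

inert — (7817) stays prime in O_K

d = -107 ≡ 1 (mod 4), so O_K = ℤ[(1+√-107)/2] and disc(K) = d = -107.
disc(K) = -107 is not divisible by 7817; 7817 is unramified.
(-107/7817) = 7710^3908 mod 7817 = 7816, giving Legendre symbol -1.
d is a non-residue mod p, hence 7817 remains inert in O_K.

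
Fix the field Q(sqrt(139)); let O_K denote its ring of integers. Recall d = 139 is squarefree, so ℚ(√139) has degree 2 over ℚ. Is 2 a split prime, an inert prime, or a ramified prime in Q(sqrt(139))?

139 mod 4 = 3, hence disc K = 4·139 = 556 and O_K = ℤ[√139].
2 divides disc(K) = 556, so 2 ramifies.

ramified — (2) = 𝔭²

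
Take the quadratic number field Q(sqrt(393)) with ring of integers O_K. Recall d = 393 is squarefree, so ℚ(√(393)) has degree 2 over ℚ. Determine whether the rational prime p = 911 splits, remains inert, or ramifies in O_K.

inert — (911) stays prime in O_K

d = 393 ≡ 1 (mod 4), so O_K = ℤ[(1+√393)/2] and disc(K) = d = 393.
Since gcd(911, 393) = 1 the prime 911 does not ramify.
Euler's criterion: 393^455 mod 911 = 910. Thus (393|911) = -1.
Legendre symbol -1 ⇒ 911 is inert.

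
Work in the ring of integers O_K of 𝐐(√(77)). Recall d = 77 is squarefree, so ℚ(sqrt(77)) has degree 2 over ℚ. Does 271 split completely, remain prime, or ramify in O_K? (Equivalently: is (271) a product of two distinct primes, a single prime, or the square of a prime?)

Since 77 ≡ 1 mod 4, the ring of integers is ℤ[(1+√77)/2] with discriminant 77.
271 ∤ 77, so 271 is unramified.
Legendre symbol by Euler's criterion: (77/271) ≡ 77^135 ≡ 1 (mod 271), i.e. (77/271) = 1.
d is a quadratic residue mod p, hence 271 splits in O_K.

271 splits in O_K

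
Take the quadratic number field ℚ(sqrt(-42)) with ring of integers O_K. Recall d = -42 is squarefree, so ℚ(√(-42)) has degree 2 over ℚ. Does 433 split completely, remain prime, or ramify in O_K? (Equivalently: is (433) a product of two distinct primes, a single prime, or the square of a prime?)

433 remains inert

-42 mod 4 = 2, hence disc K = 4·(-42) = -168 and O_K = ℤ[√-42].
disc(K) = -168 is not divisible by 433; 433 is unramified.
Euler's criterion: (-42)^216 mod 433 = 432. Thus (-42|433) = -1.
Legendre symbol -1 ⇒ 433 is inert.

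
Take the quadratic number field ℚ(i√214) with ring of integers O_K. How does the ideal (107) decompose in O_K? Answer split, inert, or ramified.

ramifies in O_K

d = -214 ≡ 2 (mod 4), so O_K = ℤ[√-214] and disc(K) = 4d = -856.
Ramification test: 107 | -856. The prime 107 ramifies in K.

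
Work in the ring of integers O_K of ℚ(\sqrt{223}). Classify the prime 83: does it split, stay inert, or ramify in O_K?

inert

d = 223 ≡ 3 (mod 4), so O_K = ℤ[√223] and disc(K) = 4d = 892.
83 ∤ 892, so 83 is unramified.
(223/83) = 57^41 mod 83 = 82, giving Legendre symbol -1.
(223/83) = -1, so 83 is inert.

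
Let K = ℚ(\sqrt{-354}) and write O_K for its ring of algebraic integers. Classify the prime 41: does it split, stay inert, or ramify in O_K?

d = -354 ≡ 2 (mod 4), so O_K = ℤ[√-354] and disc(K) = 4d = -1416.
41 ∤ -1416, so 41 is unramified.
Euler's criterion: (-354)^20 mod 41 = 40. Thus (-354|41) = -1.
(-354/41) = -1, so 41 is inert.

p is inert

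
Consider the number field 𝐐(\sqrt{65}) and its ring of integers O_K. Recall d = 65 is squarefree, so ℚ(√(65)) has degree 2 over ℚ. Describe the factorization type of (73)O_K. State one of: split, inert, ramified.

73 splits in O_K

d = 65 ≡ 1 (mod 4), so O_K = ℤ[(1+√65)/2] and disc(K) = d = 65.
disc(K) = 65 is not divisible by 73; 73 is unramified.
Euler's criterion: 65^36 mod 73 = 1. Thus (65|73) = 1.
(65/73) = 1, so 73 splits.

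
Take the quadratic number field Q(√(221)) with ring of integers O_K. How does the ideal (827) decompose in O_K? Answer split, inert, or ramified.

p splits

Since 221 ≡ 1 mod 4, the ring of integers is ℤ[(1+√221)/2] with discriminant 221.
Since gcd(827, 221) = 1 the prime 827 does not ramify.
(221/827) = 221^413 mod 827 = 1, giving Legendre symbol 1.
Legendre symbol 1 ⇒ 827 is split.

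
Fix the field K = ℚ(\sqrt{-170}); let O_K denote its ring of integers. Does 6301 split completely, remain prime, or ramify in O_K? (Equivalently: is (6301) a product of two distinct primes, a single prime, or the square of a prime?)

-170 mod 4 = 2, hence disc K = 4·(-170) = -680 and O_K = ℤ[√-170].
Since gcd(6301, -680) = 1 the prime 6301 does not ramify.
Compute (-170/6301) via Euler: 6131^((6301-1)/2) mod 6301 = 1, so (-170/6301) = 1.
Legendre symbol 1 ⇒ 6301 is split.

split — (6301) = 𝔭₁𝔭₂ with 𝔭₁ ≠ 𝔭₂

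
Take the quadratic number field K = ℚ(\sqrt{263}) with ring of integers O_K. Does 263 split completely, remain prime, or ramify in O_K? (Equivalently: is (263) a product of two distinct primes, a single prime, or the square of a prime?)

Since 263 ≢ 1 mod 4, the ring of integers is ℤ[√263] with discriminant 4·263 = 1052.
Ramification test: 263 | 1052. The prime 263 ramifies in K.

ramified — (263) = 𝔭²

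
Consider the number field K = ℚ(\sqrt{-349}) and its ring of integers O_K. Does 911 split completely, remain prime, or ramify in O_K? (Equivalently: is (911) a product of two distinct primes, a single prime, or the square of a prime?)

split

-349 mod 4 = 3, hence disc K = 4·(-349) = -1396 and O_K = ℤ[√-349].
911 ∤ -1396, so 911 is unramified.
(-349/911) = 562^455 mod 911 = 1, giving Legendre symbol 1.
(-349/911) = 1, so 911 splits.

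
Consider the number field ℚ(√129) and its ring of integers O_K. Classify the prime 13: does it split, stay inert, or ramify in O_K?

split — (13) = 𝔭₁𝔭₂ with 𝔭₁ ≠ 𝔭₂

129 mod 4 = 1, hence disc K = 129 and O_K = ℤ[(1+√129)/2].
13 ∤ 129, so 13 is unramified.
Legendre symbol by Euler's criterion: (129/13) ≡ 129^6 ≡ 1 (mod 13), i.e. (129/13) = 1.
d is a quadratic residue mod p, hence 13 splits in O_K.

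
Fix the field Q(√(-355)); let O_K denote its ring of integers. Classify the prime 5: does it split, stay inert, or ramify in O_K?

-355 mod 4 = 1, hence disc K = -355 and O_K = ℤ[(1+√-355)/2].
5 divides disc(K) = -355, so 5 ramifies.

ramifies in O_K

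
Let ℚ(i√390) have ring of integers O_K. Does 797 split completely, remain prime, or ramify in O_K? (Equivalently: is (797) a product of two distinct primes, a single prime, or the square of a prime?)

-390 mod 4 = 2, hence disc K = 4·(-390) = -1560 and O_K = ℤ[√-390].
Since gcd(797, -1560) = 1 the prime 797 does not ramify.
Compute (-390/797) via Euler: 407^((797-1)/2) mod 797 = 796, so (-390/797) = -1.
Legendre symbol -1 ⇒ 797 is inert.

p is inert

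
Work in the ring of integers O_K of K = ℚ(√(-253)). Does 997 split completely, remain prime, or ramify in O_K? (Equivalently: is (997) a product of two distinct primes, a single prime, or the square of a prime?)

inert — (997) stays prime in O_K

-253 mod 4 = 3, hence disc K = 4·(-253) = -1012 and O_K = ℤ[√-253].
Since gcd(997, -1012) = 1 the prime 997 does not ramify.
Euler's criterion: (-253)^498 mod 997 = 996. Thus (-253|997) = -1.
Legendre symbol -1 ⇒ 997 is inert.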